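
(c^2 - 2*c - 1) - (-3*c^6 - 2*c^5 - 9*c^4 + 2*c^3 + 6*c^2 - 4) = 3*c^6 + 2*c^5 + 9*c^4 - 2*c^3 - 5*c^2 - 2*c + 3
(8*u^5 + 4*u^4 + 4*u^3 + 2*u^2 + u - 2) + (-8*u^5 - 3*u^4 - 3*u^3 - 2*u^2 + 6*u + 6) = u^4 + u^3 + 7*u + 4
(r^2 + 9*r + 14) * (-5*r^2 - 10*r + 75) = -5*r^4 - 55*r^3 - 85*r^2 + 535*r + 1050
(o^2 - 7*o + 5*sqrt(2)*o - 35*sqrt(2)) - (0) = o^2 - 7*o + 5*sqrt(2)*o - 35*sqrt(2)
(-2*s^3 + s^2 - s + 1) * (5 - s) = 2*s^4 - 11*s^3 + 6*s^2 - 6*s + 5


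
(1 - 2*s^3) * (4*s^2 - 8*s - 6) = -8*s^5 + 16*s^4 + 12*s^3 + 4*s^2 - 8*s - 6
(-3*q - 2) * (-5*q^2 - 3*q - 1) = 15*q^3 + 19*q^2 + 9*q + 2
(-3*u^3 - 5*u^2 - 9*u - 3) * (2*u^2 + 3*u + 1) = -6*u^5 - 19*u^4 - 36*u^3 - 38*u^2 - 18*u - 3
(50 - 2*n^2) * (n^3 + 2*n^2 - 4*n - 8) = -2*n^5 - 4*n^4 + 58*n^3 + 116*n^2 - 200*n - 400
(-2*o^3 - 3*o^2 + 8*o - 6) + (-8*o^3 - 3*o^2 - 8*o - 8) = -10*o^3 - 6*o^2 - 14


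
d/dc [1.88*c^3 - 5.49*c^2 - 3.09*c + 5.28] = 5.64*c^2 - 10.98*c - 3.09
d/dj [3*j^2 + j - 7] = 6*j + 1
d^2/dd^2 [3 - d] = 0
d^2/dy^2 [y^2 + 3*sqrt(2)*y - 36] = 2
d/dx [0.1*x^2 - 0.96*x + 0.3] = 0.2*x - 0.96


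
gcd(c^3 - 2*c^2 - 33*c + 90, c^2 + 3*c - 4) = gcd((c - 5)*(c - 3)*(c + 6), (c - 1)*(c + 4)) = 1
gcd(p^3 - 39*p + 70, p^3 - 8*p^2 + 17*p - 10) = p^2 - 7*p + 10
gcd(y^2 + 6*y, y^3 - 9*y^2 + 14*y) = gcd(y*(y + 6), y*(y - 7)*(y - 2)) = y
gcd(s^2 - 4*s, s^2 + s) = s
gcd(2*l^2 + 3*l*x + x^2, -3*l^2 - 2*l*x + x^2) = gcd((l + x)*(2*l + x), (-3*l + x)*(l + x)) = l + x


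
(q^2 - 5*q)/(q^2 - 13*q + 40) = q/(q - 8)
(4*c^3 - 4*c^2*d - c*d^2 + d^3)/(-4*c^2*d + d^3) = (-c + d)/d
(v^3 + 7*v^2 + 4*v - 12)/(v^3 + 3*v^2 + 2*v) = (v^2 + 5*v - 6)/(v*(v + 1))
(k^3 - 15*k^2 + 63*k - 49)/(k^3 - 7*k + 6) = (k^2 - 14*k + 49)/(k^2 + k - 6)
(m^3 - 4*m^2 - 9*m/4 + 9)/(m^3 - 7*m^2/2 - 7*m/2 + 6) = (m - 3/2)/(m - 1)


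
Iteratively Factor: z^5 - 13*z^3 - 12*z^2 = (z - 4)*(z^4 + 4*z^3 + 3*z^2) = z*(z - 4)*(z^3 + 4*z^2 + 3*z) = z*(z - 4)*(z + 1)*(z^2 + 3*z) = z*(z - 4)*(z + 1)*(z + 3)*(z)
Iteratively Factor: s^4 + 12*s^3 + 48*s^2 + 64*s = (s + 4)*(s^3 + 8*s^2 + 16*s) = s*(s + 4)*(s^2 + 8*s + 16) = s*(s + 4)^2*(s + 4)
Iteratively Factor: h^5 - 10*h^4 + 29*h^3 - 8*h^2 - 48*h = (h - 3)*(h^4 - 7*h^3 + 8*h^2 + 16*h) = (h - 4)*(h - 3)*(h^3 - 3*h^2 - 4*h) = (h - 4)*(h - 3)*(h + 1)*(h^2 - 4*h) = h*(h - 4)*(h - 3)*(h + 1)*(h - 4)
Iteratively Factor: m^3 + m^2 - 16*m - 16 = (m + 4)*(m^2 - 3*m - 4) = (m + 1)*(m + 4)*(m - 4)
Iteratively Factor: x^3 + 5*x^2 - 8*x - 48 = (x + 4)*(x^2 + x - 12) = (x + 4)^2*(x - 3)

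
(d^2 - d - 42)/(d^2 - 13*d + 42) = (d + 6)/(d - 6)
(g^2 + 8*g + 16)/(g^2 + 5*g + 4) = (g + 4)/(g + 1)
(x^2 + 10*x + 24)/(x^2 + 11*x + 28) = (x + 6)/(x + 7)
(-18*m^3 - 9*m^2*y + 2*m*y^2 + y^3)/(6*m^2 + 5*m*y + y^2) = -3*m + y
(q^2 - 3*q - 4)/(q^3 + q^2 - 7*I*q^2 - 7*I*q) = (q - 4)/(q*(q - 7*I))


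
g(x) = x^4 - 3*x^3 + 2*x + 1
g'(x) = 4*x^3 - 9*x^2 + 2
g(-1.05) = 3.59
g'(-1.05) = -12.55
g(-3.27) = 213.70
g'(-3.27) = -234.10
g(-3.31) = 223.21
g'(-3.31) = -241.66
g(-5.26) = 1192.57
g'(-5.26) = -829.13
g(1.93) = -2.83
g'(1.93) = -2.77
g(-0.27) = 0.52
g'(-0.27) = 1.27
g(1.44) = -0.78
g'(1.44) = -4.72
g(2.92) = 4.85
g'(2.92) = 24.85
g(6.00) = 661.00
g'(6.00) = 542.00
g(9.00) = 4393.00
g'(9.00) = 2189.00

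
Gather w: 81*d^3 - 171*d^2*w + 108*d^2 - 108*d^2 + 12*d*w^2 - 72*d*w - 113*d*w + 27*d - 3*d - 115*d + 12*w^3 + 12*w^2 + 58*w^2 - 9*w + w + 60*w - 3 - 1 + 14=81*d^3 - 91*d + 12*w^3 + w^2*(12*d + 70) + w*(-171*d^2 - 185*d + 52) + 10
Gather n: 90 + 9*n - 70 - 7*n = 2*n + 20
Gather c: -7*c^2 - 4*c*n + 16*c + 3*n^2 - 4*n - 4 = -7*c^2 + c*(16 - 4*n) + 3*n^2 - 4*n - 4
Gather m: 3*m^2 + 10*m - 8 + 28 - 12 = 3*m^2 + 10*m + 8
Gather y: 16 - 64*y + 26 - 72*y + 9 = 51 - 136*y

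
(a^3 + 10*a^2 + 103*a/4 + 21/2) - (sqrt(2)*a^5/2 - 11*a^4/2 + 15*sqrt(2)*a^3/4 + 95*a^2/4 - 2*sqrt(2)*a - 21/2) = -sqrt(2)*a^5/2 + 11*a^4/2 - 15*sqrt(2)*a^3/4 + a^3 - 55*a^2/4 + 2*sqrt(2)*a + 103*a/4 + 21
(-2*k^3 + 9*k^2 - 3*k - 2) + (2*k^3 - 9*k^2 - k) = -4*k - 2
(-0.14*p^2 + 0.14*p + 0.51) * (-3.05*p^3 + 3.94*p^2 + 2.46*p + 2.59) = 0.427*p^5 - 0.9786*p^4 - 1.3483*p^3 + 1.9912*p^2 + 1.6172*p + 1.3209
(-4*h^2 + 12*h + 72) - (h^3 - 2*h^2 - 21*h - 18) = -h^3 - 2*h^2 + 33*h + 90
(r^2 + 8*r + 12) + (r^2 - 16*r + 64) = 2*r^2 - 8*r + 76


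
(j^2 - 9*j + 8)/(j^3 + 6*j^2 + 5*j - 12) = (j - 8)/(j^2 + 7*j + 12)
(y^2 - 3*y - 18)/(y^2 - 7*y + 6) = (y + 3)/(y - 1)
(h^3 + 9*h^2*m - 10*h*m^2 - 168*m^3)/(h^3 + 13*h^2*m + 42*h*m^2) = (h - 4*m)/h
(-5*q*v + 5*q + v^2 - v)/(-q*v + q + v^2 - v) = (5*q - v)/(q - v)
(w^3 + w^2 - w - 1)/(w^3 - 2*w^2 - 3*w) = (w^2 - 1)/(w*(w - 3))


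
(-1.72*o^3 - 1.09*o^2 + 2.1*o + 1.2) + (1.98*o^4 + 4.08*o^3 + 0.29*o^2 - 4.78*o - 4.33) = 1.98*o^4 + 2.36*o^3 - 0.8*o^2 - 2.68*o - 3.13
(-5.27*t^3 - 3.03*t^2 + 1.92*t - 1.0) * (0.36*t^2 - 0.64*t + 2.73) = -1.8972*t^5 + 2.282*t^4 - 11.7567*t^3 - 9.8607*t^2 + 5.8816*t - 2.73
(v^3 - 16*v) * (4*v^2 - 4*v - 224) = 4*v^5 - 4*v^4 - 288*v^3 + 64*v^2 + 3584*v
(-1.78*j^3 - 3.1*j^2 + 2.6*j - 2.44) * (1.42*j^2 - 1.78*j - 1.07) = -2.5276*j^5 - 1.2336*j^4 + 11.1146*j^3 - 4.7758*j^2 + 1.5612*j + 2.6108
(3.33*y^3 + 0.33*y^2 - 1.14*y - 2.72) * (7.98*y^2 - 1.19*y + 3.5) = 26.5734*y^5 - 1.3293*y^4 + 2.1651*y^3 - 19.194*y^2 - 0.7532*y - 9.52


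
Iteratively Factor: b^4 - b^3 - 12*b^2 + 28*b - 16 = (b - 2)*(b^3 + b^2 - 10*b + 8) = (b - 2)*(b + 4)*(b^2 - 3*b + 2) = (b - 2)^2*(b + 4)*(b - 1)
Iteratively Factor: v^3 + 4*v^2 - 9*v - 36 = (v - 3)*(v^2 + 7*v + 12) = (v - 3)*(v + 4)*(v + 3)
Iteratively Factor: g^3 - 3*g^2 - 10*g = (g - 5)*(g^2 + 2*g) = g*(g - 5)*(g + 2)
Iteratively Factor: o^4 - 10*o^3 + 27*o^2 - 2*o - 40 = (o - 5)*(o^3 - 5*o^2 + 2*o + 8) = (o - 5)*(o + 1)*(o^2 - 6*o + 8) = (o - 5)*(o - 4)*(o + 1)*(o - 2)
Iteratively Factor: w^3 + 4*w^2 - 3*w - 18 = (w + 3)*(w^2 + w - 6) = (w + 3)^2*(w - 2)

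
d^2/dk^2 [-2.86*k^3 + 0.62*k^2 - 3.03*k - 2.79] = 1.24 - 17.16*k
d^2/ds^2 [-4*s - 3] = 0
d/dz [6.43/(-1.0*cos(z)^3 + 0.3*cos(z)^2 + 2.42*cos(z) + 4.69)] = (-19.29*cos(z)^2 + 3.858*cos(z) + 15.5606)*sin(z)/(-1.0*cos(z)^3 + 0.3*cos(z)^2 + 2.42*cos(z) + 4.69)^2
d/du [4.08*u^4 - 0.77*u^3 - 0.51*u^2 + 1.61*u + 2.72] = 16.32*u^3 - 2.31*u^2 - 1.02*u + 1.61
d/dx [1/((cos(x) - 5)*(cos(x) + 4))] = (-sin(x) + sin(2*x))/((cos(x) - 5)^2*(cos(x) + 4)^2)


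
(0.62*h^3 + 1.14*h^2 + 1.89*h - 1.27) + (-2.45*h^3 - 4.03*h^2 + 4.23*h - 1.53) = -1.83*h^3 - 2.89*h^2 + 6.12*h - 2.8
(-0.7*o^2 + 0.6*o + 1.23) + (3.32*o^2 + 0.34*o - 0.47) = 2.62*o^2 + 0.94*o + 0.76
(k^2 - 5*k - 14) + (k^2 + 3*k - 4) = 2*k^2 - 2*k - 18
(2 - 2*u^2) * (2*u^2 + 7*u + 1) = -4*u^4 - 14*u^3 + 2*u^2 + 14*u + 2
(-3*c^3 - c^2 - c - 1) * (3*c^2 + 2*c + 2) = -9*c^5 - 9*c^4 - 11*c^3 - 7*c^2 - 4*c - 2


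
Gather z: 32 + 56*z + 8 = 56*z + 40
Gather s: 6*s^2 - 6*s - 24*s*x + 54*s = 6*s^2 + s*(48 - 24*x)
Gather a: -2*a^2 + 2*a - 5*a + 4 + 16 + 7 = -2*a^2 - 3*a + 27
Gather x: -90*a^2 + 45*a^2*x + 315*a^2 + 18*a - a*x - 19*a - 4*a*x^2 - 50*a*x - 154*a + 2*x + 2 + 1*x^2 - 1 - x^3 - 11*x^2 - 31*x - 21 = 225*a^2 - 155*a - x^3 + x^2*(-4*a - 10) + x*(45*a^2 - 51*a - 29) - 20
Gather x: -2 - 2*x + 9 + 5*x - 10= 3*x - 3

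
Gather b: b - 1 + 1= b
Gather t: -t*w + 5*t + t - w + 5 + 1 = t*(6 - w) - w + 6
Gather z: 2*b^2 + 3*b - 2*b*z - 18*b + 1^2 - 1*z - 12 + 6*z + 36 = 2*b^2 - 15*b + z*(5 - 2*b) + 25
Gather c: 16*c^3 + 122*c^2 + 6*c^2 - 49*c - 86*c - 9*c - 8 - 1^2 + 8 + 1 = 16*c^3 + 128*c^2 - 144*c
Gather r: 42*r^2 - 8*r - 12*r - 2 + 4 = 42*r^2 - 20*r + 2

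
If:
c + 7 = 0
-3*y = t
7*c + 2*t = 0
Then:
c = -7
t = 49/2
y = -49/6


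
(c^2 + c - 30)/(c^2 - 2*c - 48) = (c - 5)/(c - 8)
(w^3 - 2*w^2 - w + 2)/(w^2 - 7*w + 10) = (w^2 - 1)/(w - 5)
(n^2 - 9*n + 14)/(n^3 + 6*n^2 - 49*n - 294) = (n - 2)/(n^2 + 13*n + 42)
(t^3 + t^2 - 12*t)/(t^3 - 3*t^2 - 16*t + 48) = t/(t - 4)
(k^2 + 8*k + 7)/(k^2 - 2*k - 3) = (k + 7)/(k - 3)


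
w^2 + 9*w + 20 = (w + 4)*(w + 5)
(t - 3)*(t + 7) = t^2 + 4*t - 21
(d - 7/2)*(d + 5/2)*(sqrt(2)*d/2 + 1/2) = sqrt(2)*d^3/2 - sqrt(2)*d^2/2 + d^2/2 - 35*sqrt(2)*d/8 - d/2 - 35/8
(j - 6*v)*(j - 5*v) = j^2 - 11*j*v + 30*v^2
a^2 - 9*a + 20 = (a - 5)*(a - 4)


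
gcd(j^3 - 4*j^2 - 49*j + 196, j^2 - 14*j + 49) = j - 7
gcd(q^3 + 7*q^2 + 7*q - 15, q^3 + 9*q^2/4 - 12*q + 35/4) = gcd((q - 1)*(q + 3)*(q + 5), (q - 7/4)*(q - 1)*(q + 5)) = q^2 + 4*q - 5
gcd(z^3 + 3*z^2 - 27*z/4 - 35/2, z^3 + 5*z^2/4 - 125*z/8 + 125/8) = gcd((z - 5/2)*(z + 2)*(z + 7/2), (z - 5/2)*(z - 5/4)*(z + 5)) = z - 5/2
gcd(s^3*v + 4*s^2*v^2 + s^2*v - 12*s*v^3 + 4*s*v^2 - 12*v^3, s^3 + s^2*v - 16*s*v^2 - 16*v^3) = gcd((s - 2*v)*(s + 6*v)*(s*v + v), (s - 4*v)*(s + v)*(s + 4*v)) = 1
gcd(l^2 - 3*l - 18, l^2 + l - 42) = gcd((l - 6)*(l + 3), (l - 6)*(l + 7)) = l - 6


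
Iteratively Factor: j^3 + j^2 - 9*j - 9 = (j + 3)*(j^2 - 2*j - 3) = (j + 1)*(j + 3)*(j - 3)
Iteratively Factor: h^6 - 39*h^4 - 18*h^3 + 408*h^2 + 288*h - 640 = (h - 4)*(h^5 + 4*h^4 - 23*h^3 - 110*h^2 - 32*h + 160) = (h - 4)*(h + 4)*(h^4 - 23*h^2 - 18*h + 40) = (h - 5)*(h - 4)*(h + 4)*(h^3 + 5*h^2 + 2*h - 8) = (h - 5)*(h - 4)*(h + 4)^2*(h^2 + h - 2) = (h - 5)*(h - 4)*(h + 2)*(h + 4)^2*(h - 1)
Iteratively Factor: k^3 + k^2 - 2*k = (k - 1)*(k^2 + 2*k) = k*(k - 1)*(k + 2)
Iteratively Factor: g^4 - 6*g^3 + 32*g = (g + 2)*(g^3 - 8*g^2 + 16*g) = g*(g + 2)*(g^2 - 8*g + 16) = g*(g - 4)*(g + 2)*(g - 4)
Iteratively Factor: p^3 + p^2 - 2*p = (p)*(p^2 + p - 2) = p*(p + 2)*(p - 1)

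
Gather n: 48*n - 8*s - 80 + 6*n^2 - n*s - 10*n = 6*n^2 + n*(38 - s) - 8*s - 80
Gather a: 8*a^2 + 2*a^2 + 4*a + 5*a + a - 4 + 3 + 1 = 10*a^2 + 10*a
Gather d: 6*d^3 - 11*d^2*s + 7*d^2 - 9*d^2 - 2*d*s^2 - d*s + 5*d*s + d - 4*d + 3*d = 6*d^3 + d^2*(-11*s - 2) + d*(-2*s^2 + 4*s)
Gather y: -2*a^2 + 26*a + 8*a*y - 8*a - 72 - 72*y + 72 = -2*a^2 + 18*a + y*(8*a - 72)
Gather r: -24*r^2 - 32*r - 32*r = -24*r^2 - 64*r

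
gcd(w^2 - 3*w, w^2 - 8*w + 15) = w - 3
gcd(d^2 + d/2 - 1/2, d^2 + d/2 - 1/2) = d^2 + d/2 - 1/2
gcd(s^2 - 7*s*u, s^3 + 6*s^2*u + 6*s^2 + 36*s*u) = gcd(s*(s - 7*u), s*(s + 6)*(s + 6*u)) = s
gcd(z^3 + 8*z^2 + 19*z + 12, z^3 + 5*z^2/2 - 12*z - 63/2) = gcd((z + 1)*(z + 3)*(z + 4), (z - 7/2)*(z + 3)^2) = z + 3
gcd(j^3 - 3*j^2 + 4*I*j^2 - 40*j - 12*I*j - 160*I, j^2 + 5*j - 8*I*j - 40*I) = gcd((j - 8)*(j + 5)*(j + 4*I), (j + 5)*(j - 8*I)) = j + 5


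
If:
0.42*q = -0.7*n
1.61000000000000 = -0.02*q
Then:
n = 48.30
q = -80.50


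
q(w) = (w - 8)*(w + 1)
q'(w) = 2*w - 7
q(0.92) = -13.59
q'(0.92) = -5.16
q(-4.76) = 47.98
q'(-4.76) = -16.52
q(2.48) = -19.21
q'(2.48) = -2.04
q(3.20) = -20.16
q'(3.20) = -0.60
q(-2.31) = 13.51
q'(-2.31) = -11.62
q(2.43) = -19.11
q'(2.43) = -2.14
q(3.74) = -20.19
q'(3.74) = 0.48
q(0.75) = -12.69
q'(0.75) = -5.50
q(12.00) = 52.00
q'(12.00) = 17.00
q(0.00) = -8.00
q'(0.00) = -7.00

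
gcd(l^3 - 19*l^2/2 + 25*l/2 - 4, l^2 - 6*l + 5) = l - 1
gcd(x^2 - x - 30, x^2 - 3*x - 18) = x - 6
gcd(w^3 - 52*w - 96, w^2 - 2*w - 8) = w + 2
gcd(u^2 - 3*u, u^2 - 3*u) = u^2 - 3*u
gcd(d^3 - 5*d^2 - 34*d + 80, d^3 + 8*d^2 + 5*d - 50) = d^2 + 3*d - 10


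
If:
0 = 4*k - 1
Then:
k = 1/4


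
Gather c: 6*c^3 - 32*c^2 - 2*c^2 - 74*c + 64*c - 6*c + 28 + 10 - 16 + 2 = 6*c^3 - 34*c^2 - 16*c + 24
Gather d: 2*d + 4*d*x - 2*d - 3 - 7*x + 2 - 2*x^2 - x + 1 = 4*d*x - 2*x^2 - 8*x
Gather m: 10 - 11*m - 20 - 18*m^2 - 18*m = -18*m^2 - 29*m - 10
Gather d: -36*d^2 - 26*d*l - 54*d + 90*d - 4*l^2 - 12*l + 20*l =-36*d^2 + d*(36 - 26*l) - 4*l^2 + 8*l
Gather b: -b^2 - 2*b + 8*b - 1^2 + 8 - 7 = -b^2 + 6*b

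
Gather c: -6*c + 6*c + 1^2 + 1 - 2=0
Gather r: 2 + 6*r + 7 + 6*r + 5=12*r + 14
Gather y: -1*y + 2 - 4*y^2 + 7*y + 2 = -4*y^2 + 6*y + 4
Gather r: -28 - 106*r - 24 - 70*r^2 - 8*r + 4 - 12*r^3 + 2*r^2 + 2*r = -12*r^3 - 68*r^2 - 112*r - 48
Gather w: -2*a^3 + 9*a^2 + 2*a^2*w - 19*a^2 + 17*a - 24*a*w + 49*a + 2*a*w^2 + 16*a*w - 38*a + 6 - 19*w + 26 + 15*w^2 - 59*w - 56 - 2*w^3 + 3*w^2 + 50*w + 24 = -2*a^3 - 10*a^2 + 28*a - 2*w^3 + w^2*(2*a + 18) + w*(2*a^2 - 8*a - 28)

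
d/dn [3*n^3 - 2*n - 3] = 9*n^2 - 2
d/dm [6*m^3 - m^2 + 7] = 2*m*(9*m - 1)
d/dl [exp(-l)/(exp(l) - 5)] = (5 - 2*exp(l))*exp(-l)/(exp(2*l) - 10*exp(l) + 25)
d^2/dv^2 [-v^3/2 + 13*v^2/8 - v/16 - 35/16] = 13/4 - 3*v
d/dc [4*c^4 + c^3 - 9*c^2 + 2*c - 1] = 16*c^3 + 3*c^2 - 18*c + 2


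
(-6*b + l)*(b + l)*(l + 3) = -6*b^2*l - 18*b^2 - 5*b*l^2 - 15*b*l + l^3 + 3*l^2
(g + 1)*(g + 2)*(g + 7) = g^3 + 10*g^2 + 23*g + 14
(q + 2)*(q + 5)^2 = q^3 + 12*q^2 + 45*q + 50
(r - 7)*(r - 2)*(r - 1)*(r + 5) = r^4 - 5*r^3 - 27*r^2 + 101*r - 70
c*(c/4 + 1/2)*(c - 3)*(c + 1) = c^4/4 - 7*c^2/4 - 3*c/2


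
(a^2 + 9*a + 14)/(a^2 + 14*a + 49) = (a + 2)/(a + 7)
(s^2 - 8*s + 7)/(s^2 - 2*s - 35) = (s - 1)/(s + 5)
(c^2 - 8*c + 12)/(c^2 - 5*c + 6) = (c - 6)/(c - 3)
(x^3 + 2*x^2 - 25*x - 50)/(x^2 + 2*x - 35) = (x^2 + 7*x + 10)/(x + 7)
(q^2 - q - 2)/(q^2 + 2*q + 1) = (q - 2)/(q + 1)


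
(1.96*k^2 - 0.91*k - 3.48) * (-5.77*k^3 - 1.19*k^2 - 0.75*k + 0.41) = -11.3092*k^5 + 2.9183*k^4 + 19.6925*k^3 + 5.6273*k^2 + 2.2369*k - 1.4268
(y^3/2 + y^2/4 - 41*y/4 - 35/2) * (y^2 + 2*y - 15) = y^5/2 + 5*y^4/4 - 69*y^3/4 - 167*y^2/4 + 475*y/4 + 525/2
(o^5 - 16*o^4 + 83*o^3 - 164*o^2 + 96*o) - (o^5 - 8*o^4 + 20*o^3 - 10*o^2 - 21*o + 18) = -8*o^4 + 63*o^3 - 154*o^2 + 117*o - 18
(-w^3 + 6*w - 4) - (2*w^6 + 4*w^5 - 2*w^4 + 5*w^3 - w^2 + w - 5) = -2*w^6 - 4*w^5 + 2*w^4 - 6*w^3 + w^2 + 5*w + 1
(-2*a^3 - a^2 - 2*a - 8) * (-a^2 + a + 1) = 2*a^5 - a^4 - a^3 + 5*a^2 - 10*a - 8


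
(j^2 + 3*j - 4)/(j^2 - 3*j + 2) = (j + 4)/(j - 2)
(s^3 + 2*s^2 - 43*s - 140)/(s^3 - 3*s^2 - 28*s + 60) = (s^2 - 3*s - 28)/(s^2 - 8*s + 12)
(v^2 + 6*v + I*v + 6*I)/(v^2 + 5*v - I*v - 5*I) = (v^2 + v*(6 + I) + 6*I)/(v^2 + v*(5 - I) - 5*I)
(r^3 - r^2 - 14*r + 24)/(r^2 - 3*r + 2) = (r^2 + r - 12)/(r - 1)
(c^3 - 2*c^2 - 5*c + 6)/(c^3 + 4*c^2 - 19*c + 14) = (c^2 - c - 6)/(c^2 + 5*c - 14)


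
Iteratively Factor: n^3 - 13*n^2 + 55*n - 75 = (n - 5)*(n^2 - 8*n + 15) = (n - 5)*(n - 3)*(n - 5)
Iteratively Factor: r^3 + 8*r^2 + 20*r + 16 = (r + 2)*(r^2 + 6*r + 8) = (r + 2)^2*(r + 4)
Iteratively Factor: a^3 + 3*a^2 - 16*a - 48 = (a + 3)*(a^2 - 16) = (a + 3)*(a + 4)*(a - 4)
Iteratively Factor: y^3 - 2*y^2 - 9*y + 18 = (y + 3)*(y^2 - 5*y + 6) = (y - 3)*(y + 3)*(y - 2)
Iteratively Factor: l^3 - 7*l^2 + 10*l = (l)*(l^2 - 7*l + 10) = l*(l - 5)*(l - 2)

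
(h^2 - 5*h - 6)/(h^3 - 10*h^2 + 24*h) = (h + 1)/(h*(h - 4))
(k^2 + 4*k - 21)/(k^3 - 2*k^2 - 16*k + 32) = (k^2 + 4*k - 21)/(k^3 - 2*k^2 - 16*k + 32)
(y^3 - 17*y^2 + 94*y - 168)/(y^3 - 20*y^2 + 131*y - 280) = (y^2 - 10*y + 24)/(y^2 - 13*y + 40)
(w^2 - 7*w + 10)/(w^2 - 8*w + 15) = (w - 2)/(w - 3)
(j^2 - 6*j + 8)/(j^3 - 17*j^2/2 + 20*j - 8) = 2*(j - 2)/(2*j^2 - 9*j + 4)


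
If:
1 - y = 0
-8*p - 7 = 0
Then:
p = -7/8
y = 1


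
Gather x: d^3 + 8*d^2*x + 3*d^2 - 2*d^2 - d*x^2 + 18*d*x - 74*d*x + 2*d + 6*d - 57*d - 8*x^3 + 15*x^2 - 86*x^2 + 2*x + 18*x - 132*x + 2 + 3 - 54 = d^3 + d^2 - 49*d - 8*x^3 + x^2*(-d - 71) + x*(8*d^2 - 56*d - 112) - 49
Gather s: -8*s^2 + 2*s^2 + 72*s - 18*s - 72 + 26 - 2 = -6*s^2 + 54*s - 48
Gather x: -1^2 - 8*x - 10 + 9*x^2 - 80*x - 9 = 9*x^2 - 88*x - 20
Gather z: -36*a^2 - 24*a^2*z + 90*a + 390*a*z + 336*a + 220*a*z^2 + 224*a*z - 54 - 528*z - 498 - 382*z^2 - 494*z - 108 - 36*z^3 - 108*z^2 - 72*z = -36*a^2 + 426*a - 36*z^3 + z^2*(220*a - 490) + z*(-24*a^2 + 614*a - 1094) - 660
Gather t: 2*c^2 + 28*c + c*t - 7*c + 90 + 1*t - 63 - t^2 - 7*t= 2*c^2 + 21*c - t^2 + t*(c - 6) + 27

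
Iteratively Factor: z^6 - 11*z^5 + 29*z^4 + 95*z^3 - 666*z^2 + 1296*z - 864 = (z - 2)*(z^5 - 9*z^4 + 11*z^3 + 117*z^2 - 432*z + 432) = (z - 2)*(z + 4)*(z^4 - 13*z^3 + 63*z^2 - 135*z + 108) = (z - 3)*(z - 2)*(z + 4)*(z^3 - 10*z^2 + 33*z - 36) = (z - 4)*(z - 3)*(z - 2)*(z + 4)*(z^2 - 6*z + 9) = (z - 4)*(z - 3)^2*(z - 2)*(z + 4)*(z - 3)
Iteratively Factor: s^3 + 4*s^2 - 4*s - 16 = (s + 4)*(s^2 - 4) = (s - 2)*(s + 4)*(s + 2)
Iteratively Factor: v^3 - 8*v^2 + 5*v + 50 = (v + 2)*(v^2 - 10*v + 25) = (v - 5)*(v + 2)*(v - 5)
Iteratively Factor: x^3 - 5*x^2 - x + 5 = (x + 1)*(x^2 - 6*x + 5) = (x - 1)*(x + 1)*(x - 5)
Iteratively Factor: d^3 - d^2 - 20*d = (d + 4)*(d^2 - 5*d) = (d - 5)*(d + 4)*(d)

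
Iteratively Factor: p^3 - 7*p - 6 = (p + 1)*(p^2 - p - 6) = (p - 3)*(p + 1)*(p + 2)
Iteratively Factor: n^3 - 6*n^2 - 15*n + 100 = (n - 5)*(n^2 - n - 20) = (n - 5)*(n + 4)*(n - 5)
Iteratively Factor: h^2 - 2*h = (h - 2)*(h)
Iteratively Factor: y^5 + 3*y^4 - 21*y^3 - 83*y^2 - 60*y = (y)*(y^4 + 3*y^3 - 21*y^2 - 83*y - 60) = y*(y + 4)*(y^3 - y^2 - 17*y - 15) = y*(y + 3)*(y + 4)*(y^2 - 4*y - 5) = y*(y - 5)*(y + 3)*(y + 4)*(y + 1)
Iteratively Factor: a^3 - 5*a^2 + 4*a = (a)*(a^2 - 5*a + 4) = a*(a - 4)*(a - 1)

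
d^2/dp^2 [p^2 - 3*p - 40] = 2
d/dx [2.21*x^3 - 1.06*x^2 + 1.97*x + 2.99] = 6.63*x^2 - 2.12*x + 1.97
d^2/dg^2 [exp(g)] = exp(g)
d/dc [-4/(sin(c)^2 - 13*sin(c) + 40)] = 4*(2*sin(c) - 13)*cos(c)/(sin(c)^2 - 13*sin(c) + 40)^2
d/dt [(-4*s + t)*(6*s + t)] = 2*s + 2*t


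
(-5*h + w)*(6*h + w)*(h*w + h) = -30*h^3*w - 30*h^3 + h^2*w^2 + h^2*w + h*w^3 + h*w^2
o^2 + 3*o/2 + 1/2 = (o + 1/2)*(o + 1)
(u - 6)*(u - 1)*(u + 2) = u^3 - 5*u^2 - 8*u + 12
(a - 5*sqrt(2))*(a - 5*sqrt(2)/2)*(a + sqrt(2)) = a^3 - 13*sqrt(2)*a^2/2 + 10*a + 25*sqrt(2)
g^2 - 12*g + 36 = (g - 6)^2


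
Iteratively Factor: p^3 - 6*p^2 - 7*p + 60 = (p - 5)*(p^2 - p - 12) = (p - 5)*(p - 4)*(p + 3)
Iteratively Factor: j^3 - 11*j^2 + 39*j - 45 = (j - 3)*(j^2 - 8*j + 15) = (j - 3)^2*(j - 5)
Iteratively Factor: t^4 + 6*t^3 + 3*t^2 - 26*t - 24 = (t + 4)*(t^3 + 2*t^2 - 5*t - 6) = (t + 1)*(t + 4)*(t^2 + t - 6) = (t - 2)*(t + 1)*(t + 4)*(t + 3)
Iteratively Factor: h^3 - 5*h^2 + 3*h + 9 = (h - 3)*(h^2 - 2*h - 3) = (h - 3)*(h + 1)*(h - 3)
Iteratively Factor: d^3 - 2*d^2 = (d)*(d^2 - 2*d) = d*(d - 2)*(d)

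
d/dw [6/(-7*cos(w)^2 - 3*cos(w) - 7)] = -6*(14*cos(w) + 3)*sin(w)/(7*cos(w)^2 + 3*cos(w) + 7)^2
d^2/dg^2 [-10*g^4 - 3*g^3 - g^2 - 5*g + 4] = -120*g^2 - 18*g - 2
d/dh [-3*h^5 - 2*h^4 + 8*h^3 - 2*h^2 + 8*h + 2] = -15*h^4 - 8*h^3 + 24*h^2 - 4*h + 8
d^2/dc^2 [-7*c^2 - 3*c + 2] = -14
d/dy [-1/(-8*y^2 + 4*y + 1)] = 4*(1 - 4*y)/(-8*y^2 + 4*y + 1)^2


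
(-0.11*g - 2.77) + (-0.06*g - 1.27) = -0.17*g - 4.04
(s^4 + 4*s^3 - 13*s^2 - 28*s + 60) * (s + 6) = s^5 + 10*s^4 + 11*s^3 - 106*s^2 - 108*s + 360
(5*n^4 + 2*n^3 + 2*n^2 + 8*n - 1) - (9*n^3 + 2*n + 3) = 5*n^4 - 7*n^3 + 2*n^2 + 6*n - 4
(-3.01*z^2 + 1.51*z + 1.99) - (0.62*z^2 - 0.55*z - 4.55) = -3.63*z^2 + 2.06*z + 6.54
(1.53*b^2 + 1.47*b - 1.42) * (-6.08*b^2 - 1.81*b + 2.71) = -9.3024*b^4 - 11.7069*b^3 + 10.1192*b^2 + 6.5539*b - 3.8482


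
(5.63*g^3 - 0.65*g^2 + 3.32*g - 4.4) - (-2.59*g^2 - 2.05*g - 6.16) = 5.63*g^3 + 1.94*g^2 + 5.37*g + 1.76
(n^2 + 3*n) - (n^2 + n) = 2*n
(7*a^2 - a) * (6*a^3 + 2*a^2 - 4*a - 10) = 42*a^5 + 8*a^4 - 30*a^3 - 66*a^2 + 10*a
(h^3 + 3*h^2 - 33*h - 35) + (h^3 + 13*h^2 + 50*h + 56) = 2*h^3 + 16*h^2 + 17*h + 21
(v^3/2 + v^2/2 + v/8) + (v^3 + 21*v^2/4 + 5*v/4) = 3*v^3/2 + 23*v^2/4 + 11*v/8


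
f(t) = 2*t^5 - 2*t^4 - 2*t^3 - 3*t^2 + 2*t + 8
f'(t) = 10*t^4 - 8*t^3 - 6*t^2 - 6*t + 2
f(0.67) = 7.26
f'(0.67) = -5.10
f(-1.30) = -8.41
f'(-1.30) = 45.80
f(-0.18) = 7.55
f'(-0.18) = 2.94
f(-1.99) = -85.88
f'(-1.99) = 210.05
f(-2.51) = -262.93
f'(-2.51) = 502.68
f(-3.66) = -1613.85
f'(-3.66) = 2130.23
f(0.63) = 7.45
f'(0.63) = -4.59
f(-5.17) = -8622.27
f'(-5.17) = 8122.49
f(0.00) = 8.00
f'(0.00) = 2.00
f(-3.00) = -619.00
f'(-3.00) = 992.00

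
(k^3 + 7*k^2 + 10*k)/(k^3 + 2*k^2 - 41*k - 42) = k*(k^2 + 7*k + 10)/(k^3 + 2*k^2 - 41*k - 42)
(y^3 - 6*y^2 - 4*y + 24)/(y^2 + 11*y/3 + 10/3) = 3*(y^2 - 8*y + 12)/(3*y + 5)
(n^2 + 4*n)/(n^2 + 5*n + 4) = n/(n + 1)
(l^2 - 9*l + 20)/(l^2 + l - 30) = (l - 4)/(l + 6)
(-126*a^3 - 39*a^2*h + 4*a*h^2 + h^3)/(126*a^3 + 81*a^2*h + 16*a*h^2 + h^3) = (-6*a + h)/(6*a + h)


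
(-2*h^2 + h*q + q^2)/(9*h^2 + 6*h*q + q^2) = (-2*h^2 + h*q + q^2)/(9*h^2 + 6*h*q + q^2)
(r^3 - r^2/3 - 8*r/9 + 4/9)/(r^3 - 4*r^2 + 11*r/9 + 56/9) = (9*r^2 - 12*r + 4)/(9*r^2 - 45*r + 56)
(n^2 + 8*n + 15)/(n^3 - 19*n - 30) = (n + 5)/(n^2 - 3*n - 10)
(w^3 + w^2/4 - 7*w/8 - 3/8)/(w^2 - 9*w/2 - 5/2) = (4*w^2 - w - 3)/(4*(w - 5))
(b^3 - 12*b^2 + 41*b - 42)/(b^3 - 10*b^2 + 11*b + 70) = (b^2 - 5*b + 6)/(b^2 - 3*b - 10)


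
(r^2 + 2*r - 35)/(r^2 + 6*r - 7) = (r - 5)/(r - 1)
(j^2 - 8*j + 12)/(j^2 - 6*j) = (j - 2)/j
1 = 1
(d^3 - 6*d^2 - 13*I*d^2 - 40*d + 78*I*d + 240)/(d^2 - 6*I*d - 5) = (d^2 + d*(-6 - 8*I) + 48*I)/(d - I)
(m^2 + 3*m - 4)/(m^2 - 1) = (m + 4)/(m + 1)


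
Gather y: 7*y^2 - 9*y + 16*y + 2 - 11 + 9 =7*y^2 + 7*y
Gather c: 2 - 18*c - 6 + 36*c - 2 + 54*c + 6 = 72*c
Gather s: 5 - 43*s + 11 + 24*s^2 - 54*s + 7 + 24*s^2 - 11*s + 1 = 48*s^2 - 108*s + 24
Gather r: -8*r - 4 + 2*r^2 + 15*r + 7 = 2*r^2 + 7*r + 3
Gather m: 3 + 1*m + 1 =m + 4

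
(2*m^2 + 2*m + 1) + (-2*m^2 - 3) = 2*m - 2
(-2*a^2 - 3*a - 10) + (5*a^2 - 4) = 3*a^2 - 3*a - 14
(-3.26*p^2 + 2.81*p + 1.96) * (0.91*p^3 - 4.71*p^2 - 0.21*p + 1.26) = -2.9666*p^5 + 17.9117*p^4 - 10.7669*p^3 - 13.9293*p^2 + 3.129*p + 2.4696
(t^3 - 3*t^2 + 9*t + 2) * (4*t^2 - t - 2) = 4*t^5 - 13*t^4 + 37*t^3 + 5*t^2 - 20*t - 4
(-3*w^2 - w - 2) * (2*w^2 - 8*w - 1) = -6*w^4 + 22*w^3 + 7*w^2 + 17*w + 2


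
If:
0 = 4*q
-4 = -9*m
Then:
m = 4/9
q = 0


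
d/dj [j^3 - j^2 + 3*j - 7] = 3*j^2 - 2*j + 3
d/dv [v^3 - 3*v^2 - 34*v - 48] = 3*v^2 - 6*v - 34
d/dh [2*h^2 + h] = 4*h + 1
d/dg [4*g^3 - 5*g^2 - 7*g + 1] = 12*g^2 - 10*g - 7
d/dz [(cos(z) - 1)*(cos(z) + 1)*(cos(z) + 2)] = (-3*cos(z)^2 - 4*cos(z) + 1)*sin(z)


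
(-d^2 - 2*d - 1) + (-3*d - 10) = -d^2 - 5*d - 11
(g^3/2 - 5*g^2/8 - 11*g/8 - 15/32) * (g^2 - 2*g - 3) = g^5/2 - 13*g^4/8 - 13*g^3/8 + 133*g^2/32 + 81*g/16 + 45/32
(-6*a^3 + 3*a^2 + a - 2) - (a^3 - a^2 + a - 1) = -7*a^3 + 4*a^2 - 1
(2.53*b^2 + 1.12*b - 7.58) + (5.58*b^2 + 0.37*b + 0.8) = 8.11*b^2 + 1.49*b - 6.78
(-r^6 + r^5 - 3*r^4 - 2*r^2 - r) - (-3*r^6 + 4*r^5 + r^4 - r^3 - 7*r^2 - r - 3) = 2*r^6 - 3*r^5 - 4*r^4 + r^3 + 5*r^2 + 3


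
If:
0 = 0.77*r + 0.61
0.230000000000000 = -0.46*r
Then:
No Solution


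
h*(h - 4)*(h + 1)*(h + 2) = h^4 - h^3 - 10*h^2 - 8*h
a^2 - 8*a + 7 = (a - 7)*(a - 1)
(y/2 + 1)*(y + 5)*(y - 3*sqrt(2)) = y^3/2 - 3*sqrt(2)*y^2/2 + 7*y^2/2 - 21*sqrt(2)*y/2 + 5*y - 15*sqrt(2)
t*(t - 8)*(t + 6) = t^3 - 2*t^2 - 48*t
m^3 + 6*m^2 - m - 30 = (m - 2)*(m + 3)*(m + 5)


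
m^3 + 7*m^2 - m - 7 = (m - 1)*(m + 1)*(m + 7)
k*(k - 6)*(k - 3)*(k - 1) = k^4 - 10*k^3 + 27*k^2 - 18*k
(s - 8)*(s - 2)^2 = s^3 - 12*s^2 + 36*s - 32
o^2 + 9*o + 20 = (o + 4)*(o + 5)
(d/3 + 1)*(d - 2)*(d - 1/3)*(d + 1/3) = d^4/3 + d^3/3 - 55*d^2/27 - d/27 + 2/9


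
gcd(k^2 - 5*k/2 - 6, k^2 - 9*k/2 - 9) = k + 3/2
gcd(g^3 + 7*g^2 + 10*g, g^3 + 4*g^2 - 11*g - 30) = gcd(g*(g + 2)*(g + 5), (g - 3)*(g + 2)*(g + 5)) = g^2 + 7*g + 10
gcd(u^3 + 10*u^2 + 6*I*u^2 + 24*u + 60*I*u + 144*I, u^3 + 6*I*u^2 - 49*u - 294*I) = u + 6*I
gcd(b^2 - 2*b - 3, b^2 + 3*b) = 1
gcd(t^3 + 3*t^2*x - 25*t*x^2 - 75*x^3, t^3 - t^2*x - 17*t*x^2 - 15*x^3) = -t^2 + 2*t*x + 15*x^2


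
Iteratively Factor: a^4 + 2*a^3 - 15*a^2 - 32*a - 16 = (a + 1)*(a^3 + a^2 - 16*a - 16) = (a + 1)^2*(a^2 - 16) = (a + 1)^2*(a + 4)*(a - 4)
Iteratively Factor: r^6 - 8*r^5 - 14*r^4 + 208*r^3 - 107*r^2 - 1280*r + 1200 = (r - 5)*(r^5 - 3*r^4 - 29*r^3 + 63*r^2 + 208*r - 240) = (r - 5)*(r + 3)*(r^4 - 6*r^3 - 11*r^2 + 96*r - 80) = (r - 5)*(r - 4)*(r + 3)*(r^3 - 2*r^2 - 19*r + 20) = (r - 5)*(r - 4)*(r - 1)*(r + 3)*(r^2 - r - 20) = (r - 5)^2*(r - 4)*(r - 1)*(r + 3)*(r + 4)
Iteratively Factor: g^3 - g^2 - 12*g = (g + 3)*(g^2 - 4*g) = (g - 4)*(g + 3)*(g)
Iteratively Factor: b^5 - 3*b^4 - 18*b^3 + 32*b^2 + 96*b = (b)*(b^4 - 3*b^3 - 18*b^2 + 32*b + 96) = b*(b - 4)*(b^3 + b^2 - 14*b - 24) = b*(b - 4)*(b + 3)*(b^2 - 2*b - 8) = b*(b - 4)*(b + 2)*(b + 3)*(b - 4)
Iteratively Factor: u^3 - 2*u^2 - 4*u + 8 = (u - 2)*(u^2 - 4) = (u - 2)*(u + 2)*(u - 2)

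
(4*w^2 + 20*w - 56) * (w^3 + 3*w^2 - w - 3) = 4*w^5 + 32*w^4 - 200*w^2 - 4*w + 168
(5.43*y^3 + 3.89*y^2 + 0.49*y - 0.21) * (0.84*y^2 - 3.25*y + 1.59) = 4.5612*y^5 - 14.3799*y^4 - 3.5972*y^3 + 4.4162*y^2 + 1.4616*y - 0.3339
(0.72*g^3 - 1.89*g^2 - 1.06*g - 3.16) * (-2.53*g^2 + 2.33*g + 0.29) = -1.8216*g^5 + 6.4593*g^4 - 1.5131*g^3 + 4.9769*g^2 - 7.6702*g - 0.9164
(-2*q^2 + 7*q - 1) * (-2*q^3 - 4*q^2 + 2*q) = 4*q^5 - 6*q^4 - 30*q^3 + 18*q^2 - 2*q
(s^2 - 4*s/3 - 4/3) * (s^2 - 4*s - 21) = s^4 - 16*s^3/3 - 17*s^2 + 100*s/3 + 28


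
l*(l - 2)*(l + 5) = l^3 + 3*l^2 - 10*l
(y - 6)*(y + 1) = y^2 - 5*y - 6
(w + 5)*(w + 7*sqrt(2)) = w^2 + 5*w + 7*sqrt(2)*w + 35*sqrt(2)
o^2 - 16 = (o - 4)*(o + 4)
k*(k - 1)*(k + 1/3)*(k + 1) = k^4 + k^3/3 - k^2 - k/3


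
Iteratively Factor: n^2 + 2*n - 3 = (n - 1)*(n + 3)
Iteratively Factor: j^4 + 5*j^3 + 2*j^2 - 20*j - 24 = (j + 2)*(j^3 + 3*j^2 - 4*j - 12) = (j + 2)^2*(j^2 + j - 6) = (j + 2)^2*(j + 3)*(j - 2)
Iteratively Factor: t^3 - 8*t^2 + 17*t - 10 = (t - 1)*(t^2 - 7*t + 10) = (t - 5)*(t - 1)*(t - 2)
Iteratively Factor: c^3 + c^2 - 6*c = (c + 3)*(c^2 - 2*c) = c*(c + 3)*(c - 2)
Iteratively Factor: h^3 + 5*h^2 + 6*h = (h + 3)*(h^2 + 2*h) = (h + 2)*(h + 3)*(h)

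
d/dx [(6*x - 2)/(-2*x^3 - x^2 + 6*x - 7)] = 2*(-6*x^3 - 3*x^2 + 18*x + 2*(3*x - 1)*(3*x^2 + x - 3) - 21)/(2*x^3 + x^2 - 6*x + 7)^2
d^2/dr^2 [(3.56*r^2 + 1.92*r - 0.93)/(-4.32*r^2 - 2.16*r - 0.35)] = (-1.13686837721616e-13*r^4 - 5.22547200000008*r^3 + 136.432512*r^2 + 69.486336*r + 7.896536)/(80.621568*r^6 + 120.932352*r^5 + 80.061696*r^4 + 29.673216*r^3 + 6.48648*r^2 + 0.7938*r + 0.042875)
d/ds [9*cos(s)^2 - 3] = -9*sin(2*s)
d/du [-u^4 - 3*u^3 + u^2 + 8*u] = -4*u^3 - 9*u^2 + 2*u + 8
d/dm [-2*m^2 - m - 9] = -4*m - 1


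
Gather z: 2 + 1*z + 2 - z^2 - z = 4 - z^2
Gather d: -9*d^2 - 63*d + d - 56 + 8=-9*d^2 - 62*d - 48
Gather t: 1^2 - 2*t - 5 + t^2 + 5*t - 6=t^2 + 3*t - 10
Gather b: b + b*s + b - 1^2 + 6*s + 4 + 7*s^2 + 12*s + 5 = b*(s + 2) + 7*s^2 + 18*s + 8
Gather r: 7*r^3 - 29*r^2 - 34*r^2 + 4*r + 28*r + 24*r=7*r^3 - 63*r^2 + 56*r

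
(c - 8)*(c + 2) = c^2 - 6*c - 16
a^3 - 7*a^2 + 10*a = a*(a - 5)*(a - 2)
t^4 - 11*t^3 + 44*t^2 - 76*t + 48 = (t - 4)*(t - 3)*(t - 2)^2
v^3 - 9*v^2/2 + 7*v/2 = v*(v - 7/2)*(v - 1)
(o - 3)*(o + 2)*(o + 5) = o^3 + 4*o^2 - 11*o - 30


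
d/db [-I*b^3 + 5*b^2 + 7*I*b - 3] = -3*I*b^2 + 10*b + 7*I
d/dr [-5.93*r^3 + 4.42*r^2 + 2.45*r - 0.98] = -17.79*r^2 + 8.84*r + 2.45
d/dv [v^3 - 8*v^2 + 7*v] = 3*v^2 - 16*v + 7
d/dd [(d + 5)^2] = 2*d + 10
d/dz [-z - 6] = -1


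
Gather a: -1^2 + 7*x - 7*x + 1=0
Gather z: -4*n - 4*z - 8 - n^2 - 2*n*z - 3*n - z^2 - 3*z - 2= -n^2 - 7*n - z^2 + z*(-2*n - 7) - 10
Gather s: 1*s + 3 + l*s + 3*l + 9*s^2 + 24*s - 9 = 3*l + 9*s^2 + s*(l + 25) - 6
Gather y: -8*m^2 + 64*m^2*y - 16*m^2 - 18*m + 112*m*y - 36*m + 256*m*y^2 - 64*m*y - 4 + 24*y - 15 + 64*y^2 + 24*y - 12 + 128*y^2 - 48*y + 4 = -24*m^2 - 54*m + y^2*(256*m + 192) + y*(64*m^2 + 48*m) - 27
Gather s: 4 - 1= 3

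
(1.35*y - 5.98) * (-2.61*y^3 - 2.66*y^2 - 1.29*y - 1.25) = -3.5235*y^4 + 12.0168*y^3 + 14.1653*y^2 + 6.0267*y + 7.475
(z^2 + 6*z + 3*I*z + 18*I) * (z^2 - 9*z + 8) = z^4 - 3*z^3 + 3*I*z^3 - 46*z^2 - 9*I*z^2 + 48*z - 138*I*z + 144*I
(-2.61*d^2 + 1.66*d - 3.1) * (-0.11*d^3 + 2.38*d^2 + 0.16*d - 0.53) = 0.2871*d^5 - 6.3944*d^4 + 3.8742*d^3 - 5.7291*d^2 - 1.3758*d + 1.643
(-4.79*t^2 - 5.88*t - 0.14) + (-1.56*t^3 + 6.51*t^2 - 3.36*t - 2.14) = -1.56*t^3 + 1.72*t^2 - 9.24*t - 2.28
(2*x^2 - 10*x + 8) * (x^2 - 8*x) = 2*x^4 - 26*x^3 + 88*x^2 - 64*x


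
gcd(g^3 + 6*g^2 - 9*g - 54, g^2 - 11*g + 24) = g - 3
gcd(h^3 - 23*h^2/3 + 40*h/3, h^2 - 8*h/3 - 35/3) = h - 5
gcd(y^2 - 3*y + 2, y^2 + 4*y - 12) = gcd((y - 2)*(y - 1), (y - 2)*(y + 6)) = y - 2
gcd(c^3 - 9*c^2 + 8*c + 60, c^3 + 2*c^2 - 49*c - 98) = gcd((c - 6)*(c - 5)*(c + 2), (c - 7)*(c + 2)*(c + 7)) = c + 2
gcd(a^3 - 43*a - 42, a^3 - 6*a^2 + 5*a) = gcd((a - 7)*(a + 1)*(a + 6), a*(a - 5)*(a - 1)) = 1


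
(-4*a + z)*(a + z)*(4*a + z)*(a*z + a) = -16*a^4*z - 16*a^4 - 16*a^3*z^2 - 16*a^3*z + a^2*z^3 + a^2*z^2 + a*z^4 + a*z^3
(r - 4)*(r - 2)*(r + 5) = r^3 - r^2 - 22*r + 40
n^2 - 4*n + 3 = (n - 3)*(n - 1)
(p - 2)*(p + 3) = p^2 + p - 6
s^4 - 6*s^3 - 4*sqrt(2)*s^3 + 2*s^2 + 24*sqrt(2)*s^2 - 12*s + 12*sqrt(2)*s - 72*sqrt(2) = (s - 6)*(s - 3*sqrt(2))*(s - 2*sqrt(2))*(s + sqrt(2))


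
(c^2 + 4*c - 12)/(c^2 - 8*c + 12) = (c + 6)/(c - 6)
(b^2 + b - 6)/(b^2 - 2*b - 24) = (-b^2 - b + 6)/(-b^2 + 2*b + 24)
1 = 1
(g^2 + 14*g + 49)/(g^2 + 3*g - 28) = (g + 7)/(g - 4)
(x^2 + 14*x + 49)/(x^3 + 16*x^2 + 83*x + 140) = (x + 7)/(x^2 + 9*x + 20)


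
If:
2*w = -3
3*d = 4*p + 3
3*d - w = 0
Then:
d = -1/2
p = -9/8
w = -3/2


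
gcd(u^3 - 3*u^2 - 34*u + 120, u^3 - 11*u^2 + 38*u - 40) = u^2 - 9*u + 20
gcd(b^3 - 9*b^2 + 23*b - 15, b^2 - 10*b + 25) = b - 5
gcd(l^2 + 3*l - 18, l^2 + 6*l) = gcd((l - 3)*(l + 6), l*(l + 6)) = l + 6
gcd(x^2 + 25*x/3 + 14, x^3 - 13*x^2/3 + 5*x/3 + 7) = 1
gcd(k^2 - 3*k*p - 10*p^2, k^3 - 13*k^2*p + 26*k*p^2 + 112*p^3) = k + 2*p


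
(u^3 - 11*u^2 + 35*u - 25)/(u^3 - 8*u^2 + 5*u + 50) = (u - 1)/(u + 2)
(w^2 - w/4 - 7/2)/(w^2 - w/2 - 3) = (4*w + 7)/(2*(2*w + 3))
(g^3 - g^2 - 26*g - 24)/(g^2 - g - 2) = (g^2 - 2*g - 24)/(g - 2)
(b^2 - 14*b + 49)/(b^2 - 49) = (b - 7)/(b + 7)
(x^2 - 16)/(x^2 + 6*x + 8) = (x - 4)/(x + 2)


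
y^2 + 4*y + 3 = (y + 1)*(y + 3)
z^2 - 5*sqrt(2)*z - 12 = (z - 6*sqrt(2))*(z + sqrt(2))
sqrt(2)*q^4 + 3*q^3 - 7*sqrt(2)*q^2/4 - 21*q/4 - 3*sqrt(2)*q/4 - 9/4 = (q - 3/2)*(q + 1/2)*(q + 3*sqrt(2)/2)*(sqrt(2)*q + sqrt(2))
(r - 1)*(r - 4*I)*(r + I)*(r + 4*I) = r^4 - r^3 + I*r^3 + 16*r^2 - I*r^2 - 16*r + 16*I*r - 16*I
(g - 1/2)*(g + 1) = g^2 + g/2 - 1/2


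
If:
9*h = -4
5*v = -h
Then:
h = -4/9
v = 4/45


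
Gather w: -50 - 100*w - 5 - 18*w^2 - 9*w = -18*w^2 - 109*w - 55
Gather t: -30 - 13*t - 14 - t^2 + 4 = -t^2 - 13*t - 40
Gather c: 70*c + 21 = 70*c + 21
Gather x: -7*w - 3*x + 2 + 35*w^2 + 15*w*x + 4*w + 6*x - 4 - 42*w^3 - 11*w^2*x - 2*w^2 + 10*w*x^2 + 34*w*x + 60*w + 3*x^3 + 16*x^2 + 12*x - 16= -42*w^3 + 33*w^2 + 57*w + 3*x^3 + x^2*(10*w + 16) + x*(-11*w^2 + 49*w + 15) - 18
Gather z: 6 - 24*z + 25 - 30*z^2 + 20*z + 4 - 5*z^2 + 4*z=35 - 35*z^2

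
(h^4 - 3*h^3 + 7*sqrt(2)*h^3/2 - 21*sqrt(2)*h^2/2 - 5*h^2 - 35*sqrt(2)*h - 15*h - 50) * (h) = h^5 - 3*h^4 + 7*sqrt(2)*h^4/2 - 21*sqrt(2)*h^3/2 - 5*h^3 - 35*sqrt(2)*h^2 - 15*h^2 - 50*h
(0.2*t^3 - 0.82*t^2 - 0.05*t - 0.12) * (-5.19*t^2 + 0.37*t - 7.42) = -1.038*t^5 + 4.3298*t^4 - 1.5279*t^3 + 6.6887*t^2 + 0.3266*t + 0.8904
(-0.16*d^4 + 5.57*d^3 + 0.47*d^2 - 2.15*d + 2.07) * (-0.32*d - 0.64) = 0.0512*d^5 - 1.68*d^4 - 3.7152*d^3 + 0.3872*d^2 + 0.7136*d - 1.3248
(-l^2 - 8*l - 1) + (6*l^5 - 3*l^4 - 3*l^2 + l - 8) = 6*l^5 - 3*l^4 - 4*l^2 - 7*l - 9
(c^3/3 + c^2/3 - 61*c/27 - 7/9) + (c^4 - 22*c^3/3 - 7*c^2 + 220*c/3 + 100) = c^4 - 7*c^3 - 20*c^2/3 + 1919*c/27 + 893/9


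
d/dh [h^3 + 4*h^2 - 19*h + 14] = 3*h^2 + 8*h - 19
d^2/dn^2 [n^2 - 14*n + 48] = 2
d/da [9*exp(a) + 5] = 9*exp(a)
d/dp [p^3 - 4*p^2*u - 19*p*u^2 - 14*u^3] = 3*p^2 - 8*p*u - 19*u^2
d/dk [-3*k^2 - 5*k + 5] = -6*k - 5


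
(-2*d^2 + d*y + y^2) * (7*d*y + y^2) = -14*d^3*y + 5*d^2*y^2 + 8*d*y^3 + y^4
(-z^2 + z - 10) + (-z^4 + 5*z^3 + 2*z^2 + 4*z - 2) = -z^4 + 5*z^3 + z^2 + 5*z - 12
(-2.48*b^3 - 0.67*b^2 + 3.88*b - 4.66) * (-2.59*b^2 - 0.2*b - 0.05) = 6.4232*b^5 + 2.2313*b^4 - 9.7912*b^3 + 11.3269*b^2 + 0.738*b + 0.233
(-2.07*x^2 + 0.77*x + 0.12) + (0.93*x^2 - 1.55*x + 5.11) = -1.14*x^2 - 0.78*x + 5.23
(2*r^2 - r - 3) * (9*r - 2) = 18*r^3 - 13*r^2 - 25*r + 6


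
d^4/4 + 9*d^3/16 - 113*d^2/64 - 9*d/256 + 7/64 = (d/4 + 1)*(d - 7/4)*(d - 1/4)*(d + 1/4)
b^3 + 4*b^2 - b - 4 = (b - 1)*(b + 1)*(b + 4)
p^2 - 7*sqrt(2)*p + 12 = (p - 6*sqrt(2))*(p - sqrt(2))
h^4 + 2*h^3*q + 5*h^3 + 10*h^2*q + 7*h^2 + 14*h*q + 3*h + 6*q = (h + 1)^2*(h + 3)*(h + 2*q)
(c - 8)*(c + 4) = c^2 - 4*c - 32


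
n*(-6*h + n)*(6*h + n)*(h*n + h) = -36*h^3*n^2 - 36*h^3*n + h*n^4 + h*n^3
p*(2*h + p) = 2*h*p + p^2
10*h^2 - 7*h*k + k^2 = (-5*h + k)*(-2*h + k)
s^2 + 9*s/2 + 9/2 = (s + 3/2)*(s + 3)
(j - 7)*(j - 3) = j^2 - 10*j + 21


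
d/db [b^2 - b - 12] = 2*b - 1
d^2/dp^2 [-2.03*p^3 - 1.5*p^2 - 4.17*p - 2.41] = -12.18*p - 3.0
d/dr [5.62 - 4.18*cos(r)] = 4.18*sin(r)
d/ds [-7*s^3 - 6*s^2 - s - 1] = -21*s^2 - 12*s - 1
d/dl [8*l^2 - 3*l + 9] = 16*l - 3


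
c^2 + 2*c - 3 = (c - 1)*(c + 3)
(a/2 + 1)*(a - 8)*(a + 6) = a^3/2 - 26*a - 48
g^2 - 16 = (g - 4)*(g + 4)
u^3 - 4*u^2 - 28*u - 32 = (u - 8)*(u + 2)^2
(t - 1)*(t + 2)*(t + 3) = t^3 + 4*t^2 + t - 6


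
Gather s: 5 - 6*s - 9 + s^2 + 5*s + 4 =s^2 - s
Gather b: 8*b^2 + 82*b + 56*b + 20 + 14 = 8*b^2 + 138*b + 34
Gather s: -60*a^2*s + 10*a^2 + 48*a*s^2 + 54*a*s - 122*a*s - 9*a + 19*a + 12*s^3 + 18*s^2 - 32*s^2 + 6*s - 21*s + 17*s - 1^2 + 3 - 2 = 10*a^2 + 10*a + 12*s^3 + s^2*(48*a - 14) + s*(-60*a^2 - 68*a + 2)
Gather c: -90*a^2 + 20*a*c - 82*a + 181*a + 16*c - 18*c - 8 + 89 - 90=-90*a^2 + 99*a + c*(20*a - 2) - 9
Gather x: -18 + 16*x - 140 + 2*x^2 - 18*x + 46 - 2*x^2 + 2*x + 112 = 0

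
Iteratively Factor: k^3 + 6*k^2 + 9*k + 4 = (k + 4)*(k^2 + 2*k + 1) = (k + 1)*(k + 4)*(k + 1)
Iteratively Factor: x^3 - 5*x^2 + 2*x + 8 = (x - 4)*(x^2 - x - 2) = (x - 4)*(x + 1)*(x - 2)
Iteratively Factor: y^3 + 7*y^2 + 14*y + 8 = (y + 1)*(y^2 + 6*y + 8) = (y + 1)*(y + 2)*(y + 4)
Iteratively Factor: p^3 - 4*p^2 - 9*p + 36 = (p + 3)*(p^2 - 7*p + 12) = (p - 4)*(p + 3)*(p - 3)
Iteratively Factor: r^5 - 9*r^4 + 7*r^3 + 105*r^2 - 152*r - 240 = (r + 1)*(r^4 - 10*r^3 + 17*r^2 + 88*r - 240) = (r - 5)*(r + 1)*(r^3 - 5*r^2 - 8*r + 48) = (r - 5)*(r - 4)*(r + 1)*(r^2 - r - 12) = (r - 5)*(r - 4)*(r + 1)*(r + 3)*(r - 4)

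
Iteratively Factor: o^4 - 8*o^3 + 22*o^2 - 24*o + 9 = (o - 1)*(o^3 - 7*o^2 + 15*o - 9) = (o - 1)^2*(o^2 - 6*o + 9) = (o - 3)*(o - 1)^2*(o - 3)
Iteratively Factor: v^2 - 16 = (v - 4)*(v + 4)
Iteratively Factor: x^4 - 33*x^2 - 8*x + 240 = (x + 4)*(x^3 - 4*x^2 - 17*x + 60) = (x - 3)*(x + 4)*(x^2 - x - 20) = (x - 3)*(x + 4)^2*(x - 5)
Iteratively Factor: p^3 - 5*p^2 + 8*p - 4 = (p - 1)*(p^2 - 4*p + 4) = (p - 2)*(p - 1)*(p - 2)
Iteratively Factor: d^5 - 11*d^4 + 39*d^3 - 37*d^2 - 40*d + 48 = (d - 4)*(d^4 - 7*d^3 + 11*d^2 + 7*d - 12) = (d - 4)*(d - 1)*(d^3 - 6*d^2 + 5*d + 12) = (d - 4)*(d - 1)*(d + 1)*(d^2 - 7*d + 12) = (d - 4)*(d - 3)*(d - 1)*(d + 1)*(d - 4)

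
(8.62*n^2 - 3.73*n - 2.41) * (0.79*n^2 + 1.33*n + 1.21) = 6.8098*n^4 + 8.5179*n^3 + 3.5654*n^2 - 7.7186*n - 2.9161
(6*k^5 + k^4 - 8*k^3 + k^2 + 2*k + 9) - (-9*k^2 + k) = 6*k^5 + k^4 - 8*k^3 + 10*k^2 + k + 9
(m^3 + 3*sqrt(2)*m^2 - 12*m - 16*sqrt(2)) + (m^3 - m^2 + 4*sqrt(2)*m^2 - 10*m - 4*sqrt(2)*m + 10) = 2*m^3 - m^2 + 7*sqrt(2)*m^2 - 22*m - 4*sqrt(2)*m - 16*sqrt(2) + 10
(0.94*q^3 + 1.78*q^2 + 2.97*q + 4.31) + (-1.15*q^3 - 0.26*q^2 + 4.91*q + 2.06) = -0.21*q^3 + 1.52*q^2 + 7.88*q + 6.37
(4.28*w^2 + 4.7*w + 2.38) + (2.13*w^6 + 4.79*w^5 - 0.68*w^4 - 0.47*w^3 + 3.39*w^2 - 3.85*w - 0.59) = 2.13*w^6 + 4.79*w^5 - 0.68*w^4 - 0.47*w^3 + 7.67*w^2 + 0.85*w + 1.79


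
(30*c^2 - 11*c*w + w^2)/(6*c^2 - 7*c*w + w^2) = (-5*c + w)/(-c + w)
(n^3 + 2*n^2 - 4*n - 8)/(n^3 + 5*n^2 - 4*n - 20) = (n + 2)/(n + 5)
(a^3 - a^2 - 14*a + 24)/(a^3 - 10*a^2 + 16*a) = (a^2 + a - 12)/(a*(a - 8))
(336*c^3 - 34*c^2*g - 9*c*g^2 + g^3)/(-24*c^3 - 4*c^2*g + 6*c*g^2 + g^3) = (-56*c^2 + 15*c*g - g^2)/(4*c^2 - g^2)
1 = 1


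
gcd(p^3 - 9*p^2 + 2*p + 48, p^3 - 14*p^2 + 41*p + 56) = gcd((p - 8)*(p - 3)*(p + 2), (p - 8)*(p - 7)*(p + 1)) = p - 8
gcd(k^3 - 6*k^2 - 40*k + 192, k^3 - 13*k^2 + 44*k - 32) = k^2 - 12*k + 32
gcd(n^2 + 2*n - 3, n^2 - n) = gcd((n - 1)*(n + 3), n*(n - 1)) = n - 1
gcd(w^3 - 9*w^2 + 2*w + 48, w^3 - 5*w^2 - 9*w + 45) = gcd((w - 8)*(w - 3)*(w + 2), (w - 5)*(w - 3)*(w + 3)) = w - 3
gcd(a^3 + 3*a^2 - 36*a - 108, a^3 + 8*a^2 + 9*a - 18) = a^2 + 9*a + 18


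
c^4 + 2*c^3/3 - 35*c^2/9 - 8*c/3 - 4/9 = (c - 2)*(c + 1/3)^2*(c + 2)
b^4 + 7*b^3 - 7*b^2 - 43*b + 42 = (b - 2)*(b - 1)*(b + 3)*(b + 7)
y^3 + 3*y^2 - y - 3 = (y - 1)*(y + 1)*(y + 3)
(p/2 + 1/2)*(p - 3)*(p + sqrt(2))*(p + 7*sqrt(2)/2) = p^4/2 - p^3 + 9*sqrt(2)*p^3/4 - 9*sqrt(2)*p^2/2 + 2*p^2 - 27*sqrt(2)*p/4 - 7*p - 21/2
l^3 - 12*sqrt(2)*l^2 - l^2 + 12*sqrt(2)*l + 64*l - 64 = (l - 1)*(l - 8*sqrt(2))*(l - 4*sqrt(2))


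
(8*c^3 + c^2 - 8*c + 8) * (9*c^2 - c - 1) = 72*c^5 + c^4 - 81*c^3 + 79*c^2 - 8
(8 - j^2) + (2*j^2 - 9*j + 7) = j^2 - 9*j + 15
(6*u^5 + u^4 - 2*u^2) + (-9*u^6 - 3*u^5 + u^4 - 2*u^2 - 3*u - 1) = -9*u^6 + 3*u^5 + 2*u^4 - 4*u^2 - 3*u - 1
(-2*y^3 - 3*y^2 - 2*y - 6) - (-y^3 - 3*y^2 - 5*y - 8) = -y^3 + 3*y + 2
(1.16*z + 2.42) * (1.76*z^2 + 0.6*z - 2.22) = 2.0416*z^3 + 4.9552*z^2 - 1.1232*z - 5.3724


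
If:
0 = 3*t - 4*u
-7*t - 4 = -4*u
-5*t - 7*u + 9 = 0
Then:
No Solution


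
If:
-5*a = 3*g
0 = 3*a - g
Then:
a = 0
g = 0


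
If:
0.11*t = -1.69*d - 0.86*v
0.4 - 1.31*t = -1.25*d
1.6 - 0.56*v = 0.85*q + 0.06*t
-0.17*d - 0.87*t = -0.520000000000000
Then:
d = 0.25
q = 2.22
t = 0.55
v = -0.57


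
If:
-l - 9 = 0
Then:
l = -9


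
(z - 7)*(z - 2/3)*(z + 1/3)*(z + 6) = z^4 - 4*z^3/3 - 377*z^2/9 + 128*z/9 + 28/3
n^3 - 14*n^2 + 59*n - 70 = (n - 7)*(n - 5)*(n - 2)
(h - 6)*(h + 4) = h^2 - 2*h - 24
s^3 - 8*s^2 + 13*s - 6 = (s - 6)*(s - 1)^2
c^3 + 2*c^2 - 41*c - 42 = (c - 6)*(c + 1)*(c + 7)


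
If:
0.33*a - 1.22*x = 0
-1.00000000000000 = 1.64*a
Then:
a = -0.61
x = -0.16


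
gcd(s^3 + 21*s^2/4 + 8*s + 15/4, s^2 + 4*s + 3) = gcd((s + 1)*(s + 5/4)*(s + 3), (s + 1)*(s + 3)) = s^2 + 4*s + 3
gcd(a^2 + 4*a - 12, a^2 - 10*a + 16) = a - 2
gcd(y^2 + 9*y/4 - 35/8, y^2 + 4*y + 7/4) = y + 7/2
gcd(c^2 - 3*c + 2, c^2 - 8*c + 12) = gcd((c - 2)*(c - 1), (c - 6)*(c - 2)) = c - 2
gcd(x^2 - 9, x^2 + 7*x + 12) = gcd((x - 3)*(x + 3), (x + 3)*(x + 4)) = x + 3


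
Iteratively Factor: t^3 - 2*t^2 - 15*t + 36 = (t + 4)*(t^2 - 6*t + 9) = (t - 3)*(t + 4)*(t - 3)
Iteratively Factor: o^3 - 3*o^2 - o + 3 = (o + 1)*(o^2 - 4*o + 3) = (o - 1)*(o + 1)*(o - 3)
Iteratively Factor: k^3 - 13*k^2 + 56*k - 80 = (k - 4)*(k^2 - 9*k + 20) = (k - 5)*(k - 4)*(k - 4)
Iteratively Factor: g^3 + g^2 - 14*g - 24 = (g - 4)*(g^2 + 5*g + 6) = (g - 4)*(g + 3)*(g + 2)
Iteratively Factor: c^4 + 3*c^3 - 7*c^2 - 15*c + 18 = (c + 3)*(c^3 - 7*c + 6) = (c + 3)^2*(c^2 - 3*c + 2) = (c - 2)*(c + 3)^2*(c - 1)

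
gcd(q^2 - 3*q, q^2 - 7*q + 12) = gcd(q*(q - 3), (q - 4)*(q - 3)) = q - 3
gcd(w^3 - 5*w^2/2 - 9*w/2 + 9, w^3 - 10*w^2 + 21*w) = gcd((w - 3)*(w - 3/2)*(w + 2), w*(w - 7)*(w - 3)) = w - 3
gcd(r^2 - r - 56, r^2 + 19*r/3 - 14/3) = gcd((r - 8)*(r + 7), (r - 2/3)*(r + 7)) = r + 7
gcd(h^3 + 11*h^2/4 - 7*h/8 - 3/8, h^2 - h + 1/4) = h - 1/2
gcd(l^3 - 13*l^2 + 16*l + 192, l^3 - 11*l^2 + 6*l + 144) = l^2 - 5*l - 24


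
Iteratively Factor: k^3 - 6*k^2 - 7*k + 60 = (k + 3)*(k^2 - 9*k + 20) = (k - 5)*(k + 3)*(k - 4)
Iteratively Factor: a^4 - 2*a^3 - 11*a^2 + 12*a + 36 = (a + 2)*(a^3 - 4*a^2 - 3*a + 18) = (a - 3)*(a + 2)*(a^2 - a - 6) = (a - 3)^2*(a + 2)*(a + 2)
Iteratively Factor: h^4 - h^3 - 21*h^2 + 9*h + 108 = (h - 3)*(h^3 + 2*h^2 - 15*h - 36) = (h - 4)*(h - 3)*(h^2 + 6*h + 9) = (h - 4)*(h - 3)*(h + 3)*(h + 3)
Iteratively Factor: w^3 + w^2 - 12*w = (w + 4)*(w^2 - 3*w) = (w - 3)*(w + 4)*(w)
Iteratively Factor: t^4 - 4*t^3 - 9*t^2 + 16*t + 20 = (t - 2)*(t^3 - 2*t^2 - 13*t - 10) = (t - 2)*(t + 2)*(t^2 - 4*t - 5) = (t - 5)*(t - 2)*(t + 2)*(t + 1)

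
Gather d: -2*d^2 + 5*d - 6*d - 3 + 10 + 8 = -2*d^2 - d + 15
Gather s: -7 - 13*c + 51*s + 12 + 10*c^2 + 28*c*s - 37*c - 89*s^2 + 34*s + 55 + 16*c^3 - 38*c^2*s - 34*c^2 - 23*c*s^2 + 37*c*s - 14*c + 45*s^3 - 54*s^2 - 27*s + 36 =16*c^3 - 24*c^2 - 64*c + 45*s^3 + s^2*(-23*c - 143) + s*(-38*c^2 + 65*c + 58) + 96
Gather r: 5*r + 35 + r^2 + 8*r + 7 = r^2 + 13*r + 42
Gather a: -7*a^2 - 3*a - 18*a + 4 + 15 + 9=-7*a^2 - 21*a + 28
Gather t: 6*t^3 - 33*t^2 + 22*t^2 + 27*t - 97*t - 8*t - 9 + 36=6*t^3 - 11*t^2 - 78*t + 27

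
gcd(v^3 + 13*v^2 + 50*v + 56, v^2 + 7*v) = v + 7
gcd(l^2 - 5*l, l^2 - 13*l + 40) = l - 5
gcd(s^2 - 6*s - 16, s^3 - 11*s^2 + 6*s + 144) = s - 8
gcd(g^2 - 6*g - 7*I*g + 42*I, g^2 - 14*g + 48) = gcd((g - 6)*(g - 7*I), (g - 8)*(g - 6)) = g - 6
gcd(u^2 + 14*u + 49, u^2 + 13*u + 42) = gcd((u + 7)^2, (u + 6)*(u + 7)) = u + 7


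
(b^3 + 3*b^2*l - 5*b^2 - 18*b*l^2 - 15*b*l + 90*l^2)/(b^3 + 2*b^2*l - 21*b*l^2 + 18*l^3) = (b - 5)/(b - l)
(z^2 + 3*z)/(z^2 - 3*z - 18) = z/(z - 6)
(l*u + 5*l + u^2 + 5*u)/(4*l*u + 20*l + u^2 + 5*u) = (l + u)/(4*l + u)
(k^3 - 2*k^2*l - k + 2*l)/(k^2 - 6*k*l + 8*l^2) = (k^2 - 1)/(k - 4*l)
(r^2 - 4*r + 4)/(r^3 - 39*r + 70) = (r - 2)/(r^2 + 2*r - 35)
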